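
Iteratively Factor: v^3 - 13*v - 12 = (v + 1)*(v^2 - v - 12) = (v - 4)*(v + 1)*(v + 3)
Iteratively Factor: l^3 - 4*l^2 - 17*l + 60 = (l - 3)*(l^2 - l - 20) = (l - 3)*(l + 4)*(l - 5)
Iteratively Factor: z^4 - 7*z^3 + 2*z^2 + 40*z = (z)*(z^3 - 7*z^2 + 2*z + 40) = z*(z + 2)*(z^2 - 9*z + 20) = z*(z - 4)*(z + 2)*(z - 5)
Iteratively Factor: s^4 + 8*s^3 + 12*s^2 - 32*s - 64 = (s - 2)*(s^3 + 10*s^2 + 32*s + 32) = (s - 2)*(s + 4)*(s^2 + 6*s + 8) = (s - 2)*(s + 2)*(s + 4)*(s + 4)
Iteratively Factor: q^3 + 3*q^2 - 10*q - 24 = (q + 2)*(q^2 + q - 12) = (q + 2)*(q + 4)*(q - 3)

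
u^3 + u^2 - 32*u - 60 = (u - 6)*(u + 2)*(u + 5)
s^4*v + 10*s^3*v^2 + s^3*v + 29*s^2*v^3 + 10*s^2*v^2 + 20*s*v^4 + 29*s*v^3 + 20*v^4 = (s + v)*(s + 4*v)*(s + 5*v)*(s*v + v)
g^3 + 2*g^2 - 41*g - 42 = (g - 6)*(g + 1)*(g + 7)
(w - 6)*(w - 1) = w^2 - 7*w + 6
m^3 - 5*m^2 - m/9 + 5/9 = (m - 5)*(m - 1/3)*(m + 1/3)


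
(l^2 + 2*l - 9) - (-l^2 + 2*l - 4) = 2*l^2 - 5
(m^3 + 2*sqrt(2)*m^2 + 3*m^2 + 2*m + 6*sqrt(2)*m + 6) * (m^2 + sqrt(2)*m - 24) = m^5 + 3*m^4 + 3*sqrt(2)*m^4 - 18*m^3 + 9*sqrt(2)*m^3 - 46*sqrt(2)*m^2 - 54*m^2 - 138*sqrt(2)*m - 48*m - 144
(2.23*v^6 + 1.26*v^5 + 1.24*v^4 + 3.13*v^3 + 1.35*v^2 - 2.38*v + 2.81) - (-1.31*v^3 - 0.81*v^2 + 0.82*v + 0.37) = 2.23*v^6 + 1.26*v^5 + 1.24*v^4 + 4.44*v^3 + 2.16*v^2 - 3.2*v + 2.44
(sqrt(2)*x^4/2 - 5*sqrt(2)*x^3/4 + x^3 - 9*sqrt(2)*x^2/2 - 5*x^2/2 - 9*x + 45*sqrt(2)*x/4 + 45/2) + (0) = sqrt(2)*x^4/2 - 5*sqrt(2)*x^3/4 + x^3 - 9*sqrt(2)*x^2/2 - 5*x^2/2 - 9*x + 45*sqrt(2)*x/4 + 45/2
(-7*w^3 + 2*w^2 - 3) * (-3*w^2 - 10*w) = 21*w^5 + 64*w^4 - 20*w^3 + 9*w^2 + 30*w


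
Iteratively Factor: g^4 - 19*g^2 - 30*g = (g + 2)*(g^3 - 2*g^2 - 15*g) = (g + 2)*(g + 3)*(g^2 - 5*g) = g*(g + 2)*(g + 3)*(g - 5)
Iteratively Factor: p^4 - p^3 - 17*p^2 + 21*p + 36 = (p + 1)*(p^3 - 2*p^2 - 15*p + 36) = (p + 1)*(p + 4)*(p^2 - 6*p + 9) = (p - 3)*(p + 1)*(p + 4)*(p - 3)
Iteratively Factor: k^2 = (k)*(k)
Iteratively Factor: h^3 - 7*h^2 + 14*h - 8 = (h - 1)*(h^2 - 6*h + 8) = (h - 2)*(h - 1)*(h - 4)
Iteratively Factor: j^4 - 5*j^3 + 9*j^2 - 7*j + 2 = (j - 2)*(j^3 - 3*j^2 + 3*j - 1) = (j - 2)*(j - 1)*(j^2 - 2*j + 1) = (j - 2)*(j - 1)^2*(j - 1)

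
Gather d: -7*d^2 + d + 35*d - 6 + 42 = -7*d^2 + 36*d + 36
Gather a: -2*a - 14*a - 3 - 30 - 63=-16*a - 96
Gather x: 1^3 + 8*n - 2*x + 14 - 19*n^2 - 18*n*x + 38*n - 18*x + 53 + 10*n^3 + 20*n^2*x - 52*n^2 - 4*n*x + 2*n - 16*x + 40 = 10*n^3 - 71*n^2 + 48*n + x*(20*n^2 - 22*n - 36) + 108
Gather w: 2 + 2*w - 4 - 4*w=-2*w - 2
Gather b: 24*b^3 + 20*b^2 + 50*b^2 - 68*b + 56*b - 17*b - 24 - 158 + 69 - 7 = 24*b^3 + 70*b^2 - 29*b - 120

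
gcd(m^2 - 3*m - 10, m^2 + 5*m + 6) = m + 2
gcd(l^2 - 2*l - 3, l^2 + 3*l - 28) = 1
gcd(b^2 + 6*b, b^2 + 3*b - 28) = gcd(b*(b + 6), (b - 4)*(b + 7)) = 1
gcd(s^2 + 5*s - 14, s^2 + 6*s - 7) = s + 7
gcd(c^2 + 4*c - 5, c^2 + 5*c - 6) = c - 1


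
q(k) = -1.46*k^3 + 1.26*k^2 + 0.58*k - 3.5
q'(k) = -4.38*k^2 + 2.52*k + 0.58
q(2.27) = -12.77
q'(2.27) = -16.27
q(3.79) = -62.69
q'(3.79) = -52.78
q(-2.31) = 19.88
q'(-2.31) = -28.61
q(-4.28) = 131.57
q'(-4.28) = -90.44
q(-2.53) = 26.74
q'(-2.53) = -33.83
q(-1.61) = 4.93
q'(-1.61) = -14.83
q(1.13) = -3.34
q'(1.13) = -2.17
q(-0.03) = -3.52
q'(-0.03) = 0.50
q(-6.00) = 353.74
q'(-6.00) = -172.22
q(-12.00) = 2693.86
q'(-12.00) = -660.38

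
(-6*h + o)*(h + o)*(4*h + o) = -24*h^3 - 26*h^2*o - h*o^2 + o^3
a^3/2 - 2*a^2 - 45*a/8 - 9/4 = (a/2 + 1/4)*(a - 6)*(a + 3/2)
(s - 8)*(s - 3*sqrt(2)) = s^2 - 8*s - 3*sqrt(2)*s + 24*sqrt(2)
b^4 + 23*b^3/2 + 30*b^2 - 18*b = b*(b - 1/2)*(b + 6)^2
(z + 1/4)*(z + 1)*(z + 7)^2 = z^4 + 61*z^3/4 + 267*z^2/4 + 259*z/4 + 49/4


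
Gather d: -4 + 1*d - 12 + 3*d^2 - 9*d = 3*d^2 - 8*d - 16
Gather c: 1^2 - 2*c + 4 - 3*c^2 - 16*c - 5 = -3*c^2 - 18*c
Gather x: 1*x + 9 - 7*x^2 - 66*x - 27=-7*x^2 - 65*x - 18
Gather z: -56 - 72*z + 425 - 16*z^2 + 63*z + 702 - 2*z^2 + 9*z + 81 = 1152 - 18*z^2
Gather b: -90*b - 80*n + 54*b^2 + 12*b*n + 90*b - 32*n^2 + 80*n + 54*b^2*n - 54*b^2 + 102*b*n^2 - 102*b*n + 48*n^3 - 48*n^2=54*b^2*n + b*(102*n^2 - 90*n) + 48*n^3 - 80*n^2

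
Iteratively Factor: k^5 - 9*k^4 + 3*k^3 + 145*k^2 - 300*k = (k - 5)*(k^4 - 4*k^3 - 17*k^2 + 60*k) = (k - 5)*(k + 4)*(k^3 - 8*k^2 + 15*k) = (k - 5)*(k - 3)*(k + 4)*(k^2 - 5*k) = k*(k - 5)*(k - 3)*(k + 4)*(k - 5)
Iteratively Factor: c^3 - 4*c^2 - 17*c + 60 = (c - 3)*(c^2 - c - 20) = (c - 5)*(c - 3)*(c + 4)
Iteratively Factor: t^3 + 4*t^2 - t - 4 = (t - 1)*(t^2 + 5*t + 4) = (t - 1)*(t + 1)*(t + 4)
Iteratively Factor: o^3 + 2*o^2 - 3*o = (o)*(o^2 + 2*o - 3) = o*(o - 1)*(o + 3)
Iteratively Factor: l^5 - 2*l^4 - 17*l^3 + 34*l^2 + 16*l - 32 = (l - 1)*(l^4 - l^3 - 18*l^2 + 16*l + 32) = (l - 2)*(l - 1)*(l^3 + l^2 - 16*l - 16) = (l - 4)*(l - 2)*(l - 1)*(l^2 + 5*l + 4) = (l - 4)*(l - 2)*(l - 1)*(l + 4)*(l + 1)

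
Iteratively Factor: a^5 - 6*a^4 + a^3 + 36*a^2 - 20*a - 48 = (a + 2)*(a^4 - 8*a^3 + 17*a^2 + 2*a - 24) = (a - 2)*(a + 2)*(a^3 - 6*a^2 + 5*a + 12) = (a - 3)*(a - 2)*(a + 2)*(a^2 - 3*a - 4) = (a - 3)*(a - 2)*(a + 1)*(a + 2)*(a - 4)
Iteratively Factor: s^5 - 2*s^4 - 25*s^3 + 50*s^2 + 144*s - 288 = (s - 3)*(s^4 + s^3 - 22*s^2 - 16*s + 96) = (s - 3)*(s - 2)*(s^3 + 3*s^2 - 16*s - 48) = (s - 4)*(s - 3)*(s - 2)*(s^2 + 7*s + 12) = (s - 4)*(s - 3)*(s - 2)*(s + 3)*(s + 4)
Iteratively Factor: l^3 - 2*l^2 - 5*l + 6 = (l - 3)*(l^2 + l - 2) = (l - 3)*(l + 2)*(l - 1)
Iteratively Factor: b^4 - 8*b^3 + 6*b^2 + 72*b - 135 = (b - 3)*(b^3 - 5*b^2 - 9*b + 45) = (b - 5)*(b - 3)*(b^2 - 9) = (b - 5)*(b - 3)*(b + 3)*(b - 3)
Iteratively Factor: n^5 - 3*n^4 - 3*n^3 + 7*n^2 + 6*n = (n + 1)*(n^4 - 4*n^3 + n^2 + 6*n) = (n - 2)*(n + 1)*(n^3 - 2*n^2 - 3*n) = (n - 3)*(n - 2)*(n + 1)*(n^2 + n) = (n - 3)*(n - 2)*(n + 1)^2*(n)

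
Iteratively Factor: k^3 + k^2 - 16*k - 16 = (k + 1)*(k^2 - 16) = (k - 4)*(k + 1)*(k + 4)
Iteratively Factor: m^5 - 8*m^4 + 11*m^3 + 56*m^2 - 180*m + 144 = (m - 2)*(m^4 - 6*m^3 - m^2 + 54*m - 72) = (m - 2)*(m + 3)*(m^3 - 9*m^2 + 26*m - 24) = (m - 4)*(m - 2)*(m + 3)*(m^2 - 5*m + 6) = (m - 4)*(m - 2)^2*(m + 3)*(m - 3)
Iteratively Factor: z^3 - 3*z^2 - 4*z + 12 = (z - 3)*(z^2 - 4) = (z - 3)*(z - 2)*(z + 2)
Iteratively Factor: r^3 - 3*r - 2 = (r - 2)*(r^2 + 2*r + 1) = (r - 2)*(r + 1)*(r + 1)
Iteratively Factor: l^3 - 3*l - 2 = (l + 1)*(l^2 - l - 2) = (l - 2)*(l + 1)*(l + 1)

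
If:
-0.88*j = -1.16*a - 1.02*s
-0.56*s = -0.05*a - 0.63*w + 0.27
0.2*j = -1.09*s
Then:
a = 1.66984262016163 - 3.89629944704381*w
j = 1.81512122501063 - 4.23528285835815*w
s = 0.77711612079966*w - 0.333049766056997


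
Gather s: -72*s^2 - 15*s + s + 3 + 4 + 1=-72*s^2 - 14*s + 8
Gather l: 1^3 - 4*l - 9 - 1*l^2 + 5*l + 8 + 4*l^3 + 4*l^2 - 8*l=4*l^3 + 3*l^2 - 7*l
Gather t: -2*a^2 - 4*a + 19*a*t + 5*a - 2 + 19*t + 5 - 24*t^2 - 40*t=-2*a^2 + a - 24*t^2 + t*(19*a - 21) + 3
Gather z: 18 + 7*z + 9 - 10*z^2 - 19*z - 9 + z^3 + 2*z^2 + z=z^3 - 8*z^2 - 11*z + 18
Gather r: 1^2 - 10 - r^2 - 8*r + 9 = -r^2 - 8*r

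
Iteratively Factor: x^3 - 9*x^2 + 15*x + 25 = (x + 1)*(x^2 - 10*x + 25) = (x - 5)*(x + 1)*(x - 5)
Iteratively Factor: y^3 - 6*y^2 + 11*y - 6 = (y - 2)*(y^2 - 4*y + 3) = (y - 3)*(y - 2)*(y - 1)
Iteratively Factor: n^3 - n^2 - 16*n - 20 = (n + 2)*(n^2 - 3*n - 10) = (n + 2)^2*(n - 5)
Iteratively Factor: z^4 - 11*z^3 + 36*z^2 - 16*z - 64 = (z - 4)*(z^3 - 7*z^2 + 8*z + 16) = (z - 4)^2*(z^2 - 3*z - 4) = (z - 4)^3*(z + 1)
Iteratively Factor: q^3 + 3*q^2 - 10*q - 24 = (q - 3)*(q^2 + 6*q + 8) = (q - 3)*(q + 2)*(q + 4)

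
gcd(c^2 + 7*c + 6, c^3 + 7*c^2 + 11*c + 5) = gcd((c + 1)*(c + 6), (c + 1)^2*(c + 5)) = c + 1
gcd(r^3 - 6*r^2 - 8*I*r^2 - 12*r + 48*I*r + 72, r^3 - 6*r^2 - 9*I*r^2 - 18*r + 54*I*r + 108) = r^2 + r*(-6 - 6*I) + 36*I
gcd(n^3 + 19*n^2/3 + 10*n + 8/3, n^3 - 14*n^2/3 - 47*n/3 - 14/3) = n^2 + 7*n/3 + 2/3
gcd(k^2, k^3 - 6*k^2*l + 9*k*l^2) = k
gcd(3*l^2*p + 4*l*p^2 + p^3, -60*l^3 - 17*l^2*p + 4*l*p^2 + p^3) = 3*l + p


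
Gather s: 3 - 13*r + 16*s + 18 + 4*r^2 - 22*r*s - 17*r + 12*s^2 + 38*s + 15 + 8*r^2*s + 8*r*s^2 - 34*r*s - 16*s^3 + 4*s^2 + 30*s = 4*r^2 - 30*r - 16*s^3 + s^2*(8*r + 16) + s*(8*r^2 - 56*r + 84) + 36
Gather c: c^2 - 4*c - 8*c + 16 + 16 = c^2 - 12*c + 32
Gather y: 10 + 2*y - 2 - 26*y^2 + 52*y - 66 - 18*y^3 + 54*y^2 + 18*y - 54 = -18*y^3 + 28*y^2 + 72*y - 112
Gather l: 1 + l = l + 1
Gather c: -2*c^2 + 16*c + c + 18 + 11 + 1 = -2*c^2 + 17*c + 30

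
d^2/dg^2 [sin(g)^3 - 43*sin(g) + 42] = (49 - 9*sin(g)^2)*sin(g)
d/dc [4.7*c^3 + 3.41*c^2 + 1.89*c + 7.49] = 14.1*c^2 + 6.82*c + 1.89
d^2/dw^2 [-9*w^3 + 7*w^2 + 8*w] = 14 - 54*w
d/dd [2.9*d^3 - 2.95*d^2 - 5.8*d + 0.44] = 8.7*d^2 - 5.9*d - 5.8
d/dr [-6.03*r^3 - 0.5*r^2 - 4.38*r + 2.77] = -18.09*r^2 - 1.0*r - 4.38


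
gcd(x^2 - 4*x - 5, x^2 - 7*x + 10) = x - 5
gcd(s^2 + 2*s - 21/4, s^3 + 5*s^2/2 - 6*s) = s - 3/2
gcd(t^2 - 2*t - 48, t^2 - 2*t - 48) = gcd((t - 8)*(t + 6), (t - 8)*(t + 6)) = t^2 - 2*t - 48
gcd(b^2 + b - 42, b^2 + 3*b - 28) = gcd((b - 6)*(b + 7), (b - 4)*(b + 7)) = b + 7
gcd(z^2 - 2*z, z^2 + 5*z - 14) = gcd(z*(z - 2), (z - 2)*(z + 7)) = z - 2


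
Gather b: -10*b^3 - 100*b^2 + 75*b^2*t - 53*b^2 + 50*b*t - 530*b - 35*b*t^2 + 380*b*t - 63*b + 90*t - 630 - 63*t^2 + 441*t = -10*b^3 + b^2*(75*t - 153) + b*(-35*t^2 + 430*t - 593) - 63*t^2 + 531*t - 630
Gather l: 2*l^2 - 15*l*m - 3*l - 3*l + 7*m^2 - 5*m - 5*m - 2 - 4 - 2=2*l^2 + l*(-15*m - 6) + 7*m^2 - 10*m - 8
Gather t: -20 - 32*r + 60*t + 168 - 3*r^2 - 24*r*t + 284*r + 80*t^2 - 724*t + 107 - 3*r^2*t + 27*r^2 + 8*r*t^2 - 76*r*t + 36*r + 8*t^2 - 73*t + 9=24*r^2 + 288*r + t^2*(8*r + 88) + t*(-3*r^2 - 100*r - 737) + 264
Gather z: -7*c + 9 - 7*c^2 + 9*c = -7*c^2 + 2*c + 9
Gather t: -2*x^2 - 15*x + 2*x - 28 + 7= -2*x^2 - 13*x - 21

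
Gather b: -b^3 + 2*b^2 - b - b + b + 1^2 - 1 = -b^3 + 2*b^2 - b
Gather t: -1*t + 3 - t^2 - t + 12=-t^2 - 2*t + 15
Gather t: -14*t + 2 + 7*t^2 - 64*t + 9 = 7*t^2 - 78*t + 11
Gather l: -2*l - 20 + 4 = -2*l - 16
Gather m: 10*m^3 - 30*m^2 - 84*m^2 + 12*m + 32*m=10*m^3 - 114*m^2 + 44*m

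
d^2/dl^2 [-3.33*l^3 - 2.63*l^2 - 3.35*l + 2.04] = -19.98*l - 5.26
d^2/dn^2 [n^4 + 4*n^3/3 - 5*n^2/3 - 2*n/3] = 12*n^2 + 8*n - 10/3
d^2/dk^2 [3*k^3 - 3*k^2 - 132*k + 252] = 18*k - 6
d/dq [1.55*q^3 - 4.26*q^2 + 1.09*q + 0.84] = 4.65*q^2 - 8.52*q + 1.09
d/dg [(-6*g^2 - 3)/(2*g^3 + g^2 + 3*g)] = 3*(4*g^4 + 2*g + 3)/(g^2*(4*g^4 + 4*g^3 + 13*g^2 + 6*g + 9))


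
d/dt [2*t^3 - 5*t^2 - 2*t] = 6*t^2 - 10*t - 2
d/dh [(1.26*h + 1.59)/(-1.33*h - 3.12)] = (-2.415945*h - 5.66748)/(1.33*h + 3.12)^3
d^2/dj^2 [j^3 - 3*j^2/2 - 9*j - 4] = 6*j - 3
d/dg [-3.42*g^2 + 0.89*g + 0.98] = 0.89 - 6.84*g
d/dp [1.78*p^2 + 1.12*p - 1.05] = 3.56*p + 1.12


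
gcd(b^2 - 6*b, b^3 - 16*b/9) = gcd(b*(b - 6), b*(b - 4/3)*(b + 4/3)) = b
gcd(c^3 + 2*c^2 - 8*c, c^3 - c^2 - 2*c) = c^2 - 2*c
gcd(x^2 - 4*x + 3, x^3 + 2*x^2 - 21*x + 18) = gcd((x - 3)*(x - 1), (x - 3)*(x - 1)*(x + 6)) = x^2 - 4*x + 3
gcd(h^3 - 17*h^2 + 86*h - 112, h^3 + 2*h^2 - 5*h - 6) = h - 2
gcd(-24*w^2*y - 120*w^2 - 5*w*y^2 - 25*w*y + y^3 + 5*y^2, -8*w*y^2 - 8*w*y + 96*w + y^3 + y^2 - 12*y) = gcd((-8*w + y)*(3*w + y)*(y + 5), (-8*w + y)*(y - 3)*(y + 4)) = -8*w + y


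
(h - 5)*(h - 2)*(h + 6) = h^3 - h^2 - 32*h + 60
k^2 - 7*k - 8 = (k - 8)*(k + 1)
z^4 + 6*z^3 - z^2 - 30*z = z*(z - 2)*(z + 3)*(z + 5)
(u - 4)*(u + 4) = u^2 - 16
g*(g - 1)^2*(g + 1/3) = g^4 - 5*g^3/3 + g^2/3 + g/3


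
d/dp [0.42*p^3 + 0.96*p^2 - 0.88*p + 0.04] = 1.26*p^2 + 1.92*p - 0.88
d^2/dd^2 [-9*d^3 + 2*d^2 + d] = 4 - 54*d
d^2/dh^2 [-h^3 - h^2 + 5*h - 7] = -6*h - 2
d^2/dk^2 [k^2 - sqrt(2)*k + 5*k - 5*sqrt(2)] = 2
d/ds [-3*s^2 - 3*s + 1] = -6*s - 3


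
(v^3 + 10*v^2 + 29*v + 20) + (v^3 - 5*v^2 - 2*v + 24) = 2*v^3 + 5*v^2 + 27*v + 44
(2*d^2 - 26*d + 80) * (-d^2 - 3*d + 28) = -2*d^4 + 20*d^3 + 54*d^2 - 968*d + 2240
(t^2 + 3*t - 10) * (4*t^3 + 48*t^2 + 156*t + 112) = 4*t^5 + 60*t^4 + 260*t^3 + 100*t^2 - 1224*t - 1120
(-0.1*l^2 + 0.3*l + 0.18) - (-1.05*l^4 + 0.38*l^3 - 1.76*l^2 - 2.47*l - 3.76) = 1.05*l^4 - 0.38*l^3 + 1.66*l^2 + 2.77*l + 3.94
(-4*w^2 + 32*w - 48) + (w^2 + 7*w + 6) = -3*w^2 + 39*w - 42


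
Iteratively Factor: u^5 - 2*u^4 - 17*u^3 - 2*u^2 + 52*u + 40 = (u + 2)*(u^4 - 4*u^3 - 9*u^2 + 16*u + 20) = (u - 5)*(u + 2)*(u^3 + u^2 - 4*u - 4) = (u - 5)*(u - 2)*(u + 2)*(u^2 + 3*u + 2) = (u - 5)*(u - 2)*(u + 2)^2*(u + 1)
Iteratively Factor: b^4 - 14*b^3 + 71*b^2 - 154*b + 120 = (b - 3)*(b^3 - 11*b^2 + 38*b - 40) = (b - 3)*(b - 2)*(b^2 - 9*b + 20) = (b - 5)*(b - 3)*(b - 2)*(b - 4)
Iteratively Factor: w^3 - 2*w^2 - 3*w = (w)*(w^2 - 2*w - 3) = w*(w - 3)*(w + 1)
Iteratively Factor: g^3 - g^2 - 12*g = (g - 4)*(g^2 + 3*g) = g*(g - 4)*(g + 3)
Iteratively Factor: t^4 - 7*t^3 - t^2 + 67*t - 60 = (t - 5)*(t^3 - 2*t^2 - 11*t + 12) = (t - 5)*(t + 3)*(t^2 - 5*t + 4) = (t - 5)*(t - 4)*(t + 3)*(t - 1)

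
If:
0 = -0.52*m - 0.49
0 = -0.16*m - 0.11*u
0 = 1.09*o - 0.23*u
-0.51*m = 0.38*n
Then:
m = -0.94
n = 1.26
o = 0.29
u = 1.37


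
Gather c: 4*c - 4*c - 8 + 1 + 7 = 0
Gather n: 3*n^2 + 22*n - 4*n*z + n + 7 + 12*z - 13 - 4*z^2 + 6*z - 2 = 3*n^2 + n*(23 - 4*z) - 4*z^2 + 18*z - 8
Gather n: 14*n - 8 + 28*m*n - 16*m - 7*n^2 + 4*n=-16*m - 7*n^2 + n*(28*m + 18) - 8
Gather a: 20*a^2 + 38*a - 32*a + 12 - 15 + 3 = 20*a^2 + 6*a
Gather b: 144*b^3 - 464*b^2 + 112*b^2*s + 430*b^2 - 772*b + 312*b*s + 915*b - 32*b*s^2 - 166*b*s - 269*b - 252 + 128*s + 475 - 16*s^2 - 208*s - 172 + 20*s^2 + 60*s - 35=144*b^3 + b^2*(112*s - 34) + b*(-32*s^2 + 146*s - 126) + 4*s^2 - 20*s + 16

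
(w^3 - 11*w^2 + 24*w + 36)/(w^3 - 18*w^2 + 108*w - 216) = (w + 1)/(w - 6)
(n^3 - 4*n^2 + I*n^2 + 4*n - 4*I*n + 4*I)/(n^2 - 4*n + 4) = n + I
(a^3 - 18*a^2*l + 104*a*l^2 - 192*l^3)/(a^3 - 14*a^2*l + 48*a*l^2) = (a - 4*l)/a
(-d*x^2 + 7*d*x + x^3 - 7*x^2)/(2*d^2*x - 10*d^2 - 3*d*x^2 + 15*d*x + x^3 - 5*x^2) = x*(x - 7)/(-2*d*x + 10*d + x^2 - 5*x)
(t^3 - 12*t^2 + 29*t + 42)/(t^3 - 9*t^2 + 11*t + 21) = (t - 6)/(t - 3)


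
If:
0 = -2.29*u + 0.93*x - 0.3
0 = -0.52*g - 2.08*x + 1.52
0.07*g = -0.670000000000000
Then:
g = -9.57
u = 1.14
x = 3.12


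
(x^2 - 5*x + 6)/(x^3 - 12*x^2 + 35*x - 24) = (x - 2)/(x^2 - 9*x + 8)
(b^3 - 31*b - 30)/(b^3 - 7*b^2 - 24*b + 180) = (b + 1)/(b - 6)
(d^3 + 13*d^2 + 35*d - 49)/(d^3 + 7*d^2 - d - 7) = (d + 7)/(d + 1)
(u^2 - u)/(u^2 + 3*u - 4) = u/(u + 4)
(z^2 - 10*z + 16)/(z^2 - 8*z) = (z - 2)/z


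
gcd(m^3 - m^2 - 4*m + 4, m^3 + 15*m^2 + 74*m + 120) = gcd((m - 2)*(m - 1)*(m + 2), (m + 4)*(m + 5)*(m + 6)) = 1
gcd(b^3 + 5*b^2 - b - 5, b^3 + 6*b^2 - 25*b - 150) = b + 5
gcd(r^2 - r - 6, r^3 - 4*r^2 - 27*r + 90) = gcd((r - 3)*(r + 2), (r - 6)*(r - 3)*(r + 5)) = r - 3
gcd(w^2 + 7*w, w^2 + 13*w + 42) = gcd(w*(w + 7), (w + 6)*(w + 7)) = w + 7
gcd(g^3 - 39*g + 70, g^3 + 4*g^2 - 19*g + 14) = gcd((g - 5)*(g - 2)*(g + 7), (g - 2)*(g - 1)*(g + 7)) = g^2 + 5*g - 14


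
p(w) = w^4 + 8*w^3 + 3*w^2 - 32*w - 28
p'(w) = 4*w^3 + 24*w^2 + 6*w - 32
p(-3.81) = -94.27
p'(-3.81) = 72.30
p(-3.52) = -73.58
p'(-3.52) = 69.79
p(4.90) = 1404.90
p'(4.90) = 1044.24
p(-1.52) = 4.81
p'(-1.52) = 0.28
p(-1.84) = 2.66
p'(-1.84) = 13.30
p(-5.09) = -171.14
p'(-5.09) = 31.77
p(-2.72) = -25.02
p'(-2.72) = 48.75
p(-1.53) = 4.81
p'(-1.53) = 0.68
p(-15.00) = 24752.00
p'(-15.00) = -8222.00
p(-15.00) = 24752.00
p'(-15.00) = -8222.00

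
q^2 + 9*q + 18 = (q + 3)*(q + 6)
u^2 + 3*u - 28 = (u - 4)*(u + 7)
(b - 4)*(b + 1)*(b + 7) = b^3 + 4*b^2 - 25*b - 28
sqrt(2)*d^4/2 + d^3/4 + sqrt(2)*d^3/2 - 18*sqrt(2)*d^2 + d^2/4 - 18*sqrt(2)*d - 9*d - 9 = (d/2 + 1/2)*(d - 6)*(d + 6)*(sqrt(2)*d + 1/2)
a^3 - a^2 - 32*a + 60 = (a - 5)*(a - 2)*(a + 6)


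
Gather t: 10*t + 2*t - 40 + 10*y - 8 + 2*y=12*t + 12*y - 48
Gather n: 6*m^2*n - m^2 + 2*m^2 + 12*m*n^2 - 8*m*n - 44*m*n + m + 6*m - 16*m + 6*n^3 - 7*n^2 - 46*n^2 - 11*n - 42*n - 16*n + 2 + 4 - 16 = m^2 - 9*m + 6*n^3 + n^2*(12*m - 53) + n*(6*m^2 - 52*m - 69) - 10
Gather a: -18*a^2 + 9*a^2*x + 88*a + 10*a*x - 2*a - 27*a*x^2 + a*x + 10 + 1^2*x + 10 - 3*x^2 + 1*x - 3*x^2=a^2*(9*x - 18) + a*(-27*x^2 + 11*x + 86) - 6*x^2 + 2*x + 20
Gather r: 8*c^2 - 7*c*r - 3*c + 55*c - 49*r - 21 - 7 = 8*c^2 + 52*c + r*(-7*c - 49) - 28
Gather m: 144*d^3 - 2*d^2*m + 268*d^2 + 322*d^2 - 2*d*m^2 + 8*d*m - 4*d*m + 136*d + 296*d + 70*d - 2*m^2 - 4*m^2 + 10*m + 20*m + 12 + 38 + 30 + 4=144*d^3 + 590*d^2 + 502*d + m^2*(-2*d - 6) + m*(-2*d^2 + 4*d + 30) + 84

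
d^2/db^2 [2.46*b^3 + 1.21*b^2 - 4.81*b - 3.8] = 14.76*b + 2.42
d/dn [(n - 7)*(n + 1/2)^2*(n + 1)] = 4*n^3 - 15*n^2 - 51*n/2 - 17/2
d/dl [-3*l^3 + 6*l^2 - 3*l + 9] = -9*l^2 + 12*l - 3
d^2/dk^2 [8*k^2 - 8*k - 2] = 16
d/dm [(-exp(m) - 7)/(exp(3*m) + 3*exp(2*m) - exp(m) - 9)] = ((exp(m) + 7)*(3*exp(2*m) + 6*exp(m) - 1) - exp(3*m) - 3*exp(2*m) + exp(m) + 9)*exp(m)/(exp(3*m) + 3*exp(2*m) - exp(m) - 9)^2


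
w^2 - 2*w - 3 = (w - 3)*(w + 1)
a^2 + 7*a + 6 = (a + 1)*(a + 6)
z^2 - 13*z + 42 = (z - 7)*(z - 6)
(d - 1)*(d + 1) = d^2 - 1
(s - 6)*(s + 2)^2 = s^3 - 2*s^2 - 20*s - 24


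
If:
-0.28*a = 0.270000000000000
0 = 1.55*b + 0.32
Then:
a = -0.96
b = -0.21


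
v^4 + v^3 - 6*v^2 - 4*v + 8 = (v - 2)*(v - 1)*(v + 2)^2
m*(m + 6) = m^2 + 6*m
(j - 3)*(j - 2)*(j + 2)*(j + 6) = j^4 + 3*j^3 - 22*j^2 - 12*j + 72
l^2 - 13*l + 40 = (l - 8)*(l - 5)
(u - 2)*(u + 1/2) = u^2 - 3*u/2 - 1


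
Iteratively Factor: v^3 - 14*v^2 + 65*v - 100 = (v - 5)*(v^2 - 9*v + 20) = (v - 5)*(v - 4)*(v - 5)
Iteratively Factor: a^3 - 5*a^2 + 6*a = (a - 2)*(a^2 - 3*a) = a*(a - 2)*(a - 3)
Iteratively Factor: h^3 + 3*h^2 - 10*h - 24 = (h + 4)*(h^2 - h - 6) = (h + 2)*(h + 4)*(h - 3)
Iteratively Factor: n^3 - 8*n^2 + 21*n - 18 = (n - 3)*(n^2 - 5*n + 6) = (n - 3)*(n - 2)*(n - 3)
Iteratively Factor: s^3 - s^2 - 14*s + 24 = (s - 2)*(s^2 + s - 12) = (s - 3)*(s - 2)*(s + 4)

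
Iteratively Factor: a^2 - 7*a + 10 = (a - 5)*(a - 2)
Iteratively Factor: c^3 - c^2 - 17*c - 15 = (c - 5)*(c^2 + 4*c + 3) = (c - 5)*(c + 3)*(c + 1)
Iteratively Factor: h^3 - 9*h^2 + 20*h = (h)*(h^2 - 9*h + 20) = h*(h - 5)*(h - 4)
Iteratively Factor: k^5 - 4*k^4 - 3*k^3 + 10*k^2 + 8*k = (k - 4)*(k^4 - 3*k^2 - 2*k) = (k - 4)*(k - 2)*(k^3 + 2*k^2 + k) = (k - 4)*(k - 2)*(k + 1)*(k^2 + k) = k*(k - 4)*(k - 2)*(k + 1)*(k + 1)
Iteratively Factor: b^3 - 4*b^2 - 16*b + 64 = (b - 4)*(b^2 - 16) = (b - 4)*(b + 4)*(b - 4)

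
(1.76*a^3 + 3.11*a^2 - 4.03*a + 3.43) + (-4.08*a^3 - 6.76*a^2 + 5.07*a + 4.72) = -2.32*a^3 - 3.65*a^2 + 1.04*a + 8.15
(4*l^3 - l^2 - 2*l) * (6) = 24*l^3 - 6*l^2 - 12*l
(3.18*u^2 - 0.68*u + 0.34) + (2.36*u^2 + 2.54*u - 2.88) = 5.54*u^2 + 1.86*u - 2.54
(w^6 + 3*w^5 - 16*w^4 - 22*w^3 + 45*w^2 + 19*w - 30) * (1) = w^6 + 3*w^5 - 16*w^4 - 22*w^3 + 45*w^2 + 19*w - 30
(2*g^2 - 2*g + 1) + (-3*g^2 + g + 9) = -g^2 - g + 10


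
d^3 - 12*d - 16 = (d - 4)*(d + 2)^2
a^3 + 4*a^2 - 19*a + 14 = (a - 2)*(a - 1)*(a + 7)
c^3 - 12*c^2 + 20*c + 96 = (c - 8)*(c - 6)*(c + 2)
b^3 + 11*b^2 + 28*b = b*(b + 4)*(b + 7)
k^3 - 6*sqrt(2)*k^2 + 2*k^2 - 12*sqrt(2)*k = k*(k + 2)*(k - 6*sqrt(2))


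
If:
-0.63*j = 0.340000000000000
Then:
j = -0.54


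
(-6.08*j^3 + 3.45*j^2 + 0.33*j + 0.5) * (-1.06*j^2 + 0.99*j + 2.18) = 6.4448*j^5 - 9.6762*j^4 - 10.1887*j^3 + 7.3177*j^2 + 1.2144*j + 1.09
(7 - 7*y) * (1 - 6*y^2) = 42*y^3 - 42*y^2 - 7*y + 7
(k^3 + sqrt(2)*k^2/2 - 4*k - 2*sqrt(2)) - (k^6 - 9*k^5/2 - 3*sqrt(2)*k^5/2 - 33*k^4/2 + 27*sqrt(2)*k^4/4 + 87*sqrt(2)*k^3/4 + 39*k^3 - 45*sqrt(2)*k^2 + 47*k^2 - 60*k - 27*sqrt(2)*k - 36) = -k^6 + 3*sqrt(2)*k^5/2 + 9*k^5/2 - 27*sqrt(2)*k^4/4 + 33*k^4/2 - 38*k^3 - 87*sqrt(2)*k^3/4 - 47*k^2 + 91*sqrt(2)*k^2/2 + 27*sqrt(2)*k + 56*k - 2*sqrt(2) + 36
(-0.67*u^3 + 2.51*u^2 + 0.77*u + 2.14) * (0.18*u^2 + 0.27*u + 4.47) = -0.1206*u^5 + 0.2709*u^4 - 2.1786*u^3 + 11.8128*u^2 + 4.0197*u + 9.5658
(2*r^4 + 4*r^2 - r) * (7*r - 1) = 14*r^5 - 2*r^4 + 28*r^3 - 11*r^2 + r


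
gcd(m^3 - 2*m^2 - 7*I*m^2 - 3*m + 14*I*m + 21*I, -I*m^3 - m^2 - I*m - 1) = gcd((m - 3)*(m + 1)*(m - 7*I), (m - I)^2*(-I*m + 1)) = 1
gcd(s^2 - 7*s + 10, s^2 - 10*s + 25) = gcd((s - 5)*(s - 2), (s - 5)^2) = s - 5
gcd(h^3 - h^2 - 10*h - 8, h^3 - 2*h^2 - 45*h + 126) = 1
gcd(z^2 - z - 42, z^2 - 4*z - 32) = 1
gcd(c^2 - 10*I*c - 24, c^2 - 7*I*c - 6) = c - 6*I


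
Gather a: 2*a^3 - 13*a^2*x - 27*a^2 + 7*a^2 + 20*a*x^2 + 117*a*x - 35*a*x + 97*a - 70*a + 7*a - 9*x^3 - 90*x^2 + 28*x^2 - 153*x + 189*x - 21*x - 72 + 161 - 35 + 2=2*a^3 + a^2*(-13*x - 20) + a*(20*x^2 + 82*x + 34) - 9*x^3 - 62*x^2 + 15*x + 56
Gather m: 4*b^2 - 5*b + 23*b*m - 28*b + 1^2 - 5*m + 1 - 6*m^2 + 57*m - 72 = 4*b^2 - 33*b - 6*m^2 + m*(23*b + 52) - 70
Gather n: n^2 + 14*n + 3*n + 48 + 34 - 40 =n^2 + 17*n + 42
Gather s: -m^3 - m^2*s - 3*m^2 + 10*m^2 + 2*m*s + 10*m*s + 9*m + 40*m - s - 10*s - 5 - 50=-m^3 + 7*m^2 + 49*m + s*(-m^2 + 12*m - 11) - 55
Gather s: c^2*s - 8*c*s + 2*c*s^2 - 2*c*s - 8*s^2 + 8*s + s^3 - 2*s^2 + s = s^3 + s^2*(2*c - 10) + s*(c^2 - 10*c + 9)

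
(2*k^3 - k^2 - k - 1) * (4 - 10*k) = -20*k^4 + 18*k^3 + 6*k^2 + 6*k - 4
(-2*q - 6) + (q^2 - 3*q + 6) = q^2 - 5*q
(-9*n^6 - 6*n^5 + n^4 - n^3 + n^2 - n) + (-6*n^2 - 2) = -9*n^6 - 6*n^5 + n^4 - n^3 - 5*n^2 - n - 2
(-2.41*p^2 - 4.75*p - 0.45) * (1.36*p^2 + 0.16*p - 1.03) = -3.2776*p^4 - 6.8456*p^3 + 1.1103*p^2 + 4.8205*p + 0.4635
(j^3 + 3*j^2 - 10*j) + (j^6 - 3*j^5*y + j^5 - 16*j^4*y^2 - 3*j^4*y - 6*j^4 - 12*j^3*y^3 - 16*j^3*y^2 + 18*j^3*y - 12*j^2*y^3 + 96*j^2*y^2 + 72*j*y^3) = j^6 - 3*j^5*y + j^5 - 16*j^4*y^2 - 3*j^4*y - 6*j^4 - 12*j^3*y^3 - 16*j^3*y^2 + 18*j^3*y + j^3 - 12*j^2*y^3 + 96*j^2*y^2 + 3*j^2 + 72*j*y^3 - 10*j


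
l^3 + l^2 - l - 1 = (l - 1)*(l + 1)^2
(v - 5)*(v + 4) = v^2 - v - 20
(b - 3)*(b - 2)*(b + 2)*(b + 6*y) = b^4 + 6*b^3*y - 3*b^3 - 18*b^2*y - 4*b^2 - 24*b*y + 12*b + 72*y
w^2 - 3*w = w*(w - 3)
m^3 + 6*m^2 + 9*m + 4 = (m + 1)^2*(m + 4)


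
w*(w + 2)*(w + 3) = w^3 + 5*w^2 + 6*w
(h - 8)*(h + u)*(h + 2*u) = h^3 + 3*h^2*u - 8*h^2 + 2*h*u^2 - 24*h*u - 16*u^2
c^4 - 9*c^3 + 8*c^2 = c^2*(c - 8)*(c - 1)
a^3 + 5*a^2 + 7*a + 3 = (a + 1)^2*(a + 3)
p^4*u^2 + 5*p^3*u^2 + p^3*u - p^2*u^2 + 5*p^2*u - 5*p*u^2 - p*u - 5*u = (p - 1)*(p + 5)*(p*u + 1)*(p*u + u)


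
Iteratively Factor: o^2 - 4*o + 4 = (o - 2)*(o - 2)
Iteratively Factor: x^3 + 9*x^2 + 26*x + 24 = (x + 4)*(x^2 + 5*x + 6) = (x + 2)*(x + 4)*(x + 3)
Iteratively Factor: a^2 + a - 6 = (a - 2)*(a + 3)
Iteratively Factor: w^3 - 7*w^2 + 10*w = (w - 2)*(w^2 - 5*w) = (w - 5)*(w - 2)*(w)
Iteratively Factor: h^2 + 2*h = (h + 2)*(h)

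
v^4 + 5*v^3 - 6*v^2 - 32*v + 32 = (v - 2)*(v - 1)*(v + 4)^2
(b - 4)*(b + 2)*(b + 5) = b^3 + 3*b^2 - 18*b - 40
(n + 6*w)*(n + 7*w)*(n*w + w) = n^3*w + 13*n^2*w^2 + n^2*w + 42*n*w^3 + 13*n*w^2 + 42*w^3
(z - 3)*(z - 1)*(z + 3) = z^3 - z^2 - 9*z + 9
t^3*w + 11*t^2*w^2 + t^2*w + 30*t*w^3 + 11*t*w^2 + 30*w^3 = (t + 5*w)*(t + 6*w)*(t*w + w)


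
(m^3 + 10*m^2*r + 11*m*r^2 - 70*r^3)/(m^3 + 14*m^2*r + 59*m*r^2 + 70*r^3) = (m - 2*r)/(m + 2*r)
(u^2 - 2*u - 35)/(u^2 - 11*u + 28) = (u + 5)/(u - 4)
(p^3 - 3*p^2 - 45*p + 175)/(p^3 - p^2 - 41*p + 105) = (p - 5)/(p - 3)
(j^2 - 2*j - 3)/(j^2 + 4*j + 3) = (j - 3)/(j + 3)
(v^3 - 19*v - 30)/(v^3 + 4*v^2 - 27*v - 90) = (v + 2)/(v + 6)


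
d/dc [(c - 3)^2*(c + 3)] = 3*(c - 3)*(c + 1)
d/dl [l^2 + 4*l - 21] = 2*l + 4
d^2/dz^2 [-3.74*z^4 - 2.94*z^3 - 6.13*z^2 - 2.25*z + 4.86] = -44.88*z^2 - 17.64*z - 12.26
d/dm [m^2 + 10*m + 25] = 2*m + 10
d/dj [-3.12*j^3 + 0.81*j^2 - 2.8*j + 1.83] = -9.36*j^2 + 1.62*j - 2.8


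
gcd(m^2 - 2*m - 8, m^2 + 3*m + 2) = m + 2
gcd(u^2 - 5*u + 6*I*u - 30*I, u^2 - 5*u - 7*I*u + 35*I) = u - 5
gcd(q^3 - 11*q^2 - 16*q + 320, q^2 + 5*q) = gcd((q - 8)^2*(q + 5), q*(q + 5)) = q + 5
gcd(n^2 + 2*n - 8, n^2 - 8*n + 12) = n - 2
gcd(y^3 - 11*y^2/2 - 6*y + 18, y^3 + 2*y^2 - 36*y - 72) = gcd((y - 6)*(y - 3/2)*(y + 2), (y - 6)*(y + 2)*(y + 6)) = y^2 - 4*y - 12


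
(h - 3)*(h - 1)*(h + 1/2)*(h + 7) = h^4 + 7*h^3/2 - 47*h^2/2 + 17*h/2 + 21/2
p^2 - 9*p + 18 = (p - 6)*(p - 3)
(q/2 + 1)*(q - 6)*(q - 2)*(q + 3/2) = q^4/2 - 9*q^3/4 - 13*q^2/2 + 9*q + 18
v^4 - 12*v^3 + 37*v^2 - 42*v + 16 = (v - 8)*(v - 2)*(v - 1)^2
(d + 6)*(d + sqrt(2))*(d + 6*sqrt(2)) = d^3 + 6*d^2 + 7*sqrt(2)*d^2 + 12*d + 42*sqrt(2)*d + 72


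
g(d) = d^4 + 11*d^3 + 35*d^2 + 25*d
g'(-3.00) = 4.00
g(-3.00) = 24.00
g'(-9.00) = -848.00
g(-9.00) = 1152.00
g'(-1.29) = -18.97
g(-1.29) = 5.15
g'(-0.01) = 24.30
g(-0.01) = -0.25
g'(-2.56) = -5.04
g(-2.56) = 23.78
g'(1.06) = 141.04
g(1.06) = 80.19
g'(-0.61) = -6.33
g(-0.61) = -4.58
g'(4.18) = 1186.33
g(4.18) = 1824.70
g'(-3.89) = 16.60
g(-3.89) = 13.85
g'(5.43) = 2018.51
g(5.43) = 3798.21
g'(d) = 4*d^3 + 33*d^2 + 70*d + 25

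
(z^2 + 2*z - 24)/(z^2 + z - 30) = (z - 4)/(z - 5)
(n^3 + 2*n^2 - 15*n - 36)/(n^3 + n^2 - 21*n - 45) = (n - 4)/(n - 5)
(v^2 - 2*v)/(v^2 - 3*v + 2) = v/(v - 1)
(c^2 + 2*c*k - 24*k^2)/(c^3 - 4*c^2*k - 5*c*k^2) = (-c^2 - 2*c*k + 24*k^2)/(c*(-c^2 + 4*c*k + 5*k^2))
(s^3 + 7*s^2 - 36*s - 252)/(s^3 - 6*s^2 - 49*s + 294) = (s + 6)/(s - 7)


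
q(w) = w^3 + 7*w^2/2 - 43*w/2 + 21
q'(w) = 3*w^2 + 7*w - 43/2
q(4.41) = 80.02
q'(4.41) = 67.71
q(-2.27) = 76.14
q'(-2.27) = -21.93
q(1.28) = 1.31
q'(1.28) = -7.62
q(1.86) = -0.45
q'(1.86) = 1.90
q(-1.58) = 59.76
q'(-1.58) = -25.07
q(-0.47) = 31.77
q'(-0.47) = -24.13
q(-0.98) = 44.49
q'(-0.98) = -25.48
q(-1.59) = 60.01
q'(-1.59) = -25.05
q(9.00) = 840.00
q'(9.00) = 284.50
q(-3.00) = 90.00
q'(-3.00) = -15.50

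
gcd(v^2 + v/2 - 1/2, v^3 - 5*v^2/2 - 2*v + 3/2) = v^2 + v/2 - 1/2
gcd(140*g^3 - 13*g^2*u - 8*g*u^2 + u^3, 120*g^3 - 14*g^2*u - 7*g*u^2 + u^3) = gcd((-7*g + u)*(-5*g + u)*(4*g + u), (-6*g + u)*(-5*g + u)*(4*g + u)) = -20*g^2 - g*u + u^2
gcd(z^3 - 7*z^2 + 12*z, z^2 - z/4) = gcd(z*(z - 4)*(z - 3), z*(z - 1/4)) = z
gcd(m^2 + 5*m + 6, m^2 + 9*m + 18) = m + 3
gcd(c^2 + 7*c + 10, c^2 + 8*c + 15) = c + 5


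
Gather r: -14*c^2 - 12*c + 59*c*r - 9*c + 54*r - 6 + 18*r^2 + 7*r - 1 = -14*c^2 - 21*c + 18*r^2 + r*(59*c + 61) - 7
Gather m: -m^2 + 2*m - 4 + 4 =-m^2 + 2*m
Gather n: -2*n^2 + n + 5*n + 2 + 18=-2*n^2 + 6*n + 20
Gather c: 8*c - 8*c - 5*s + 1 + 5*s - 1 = 0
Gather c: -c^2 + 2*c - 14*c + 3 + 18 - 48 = -c^2 - 12*c - 27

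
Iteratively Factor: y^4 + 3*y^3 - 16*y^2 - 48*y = (y + 3)*(y^3 - 16*y) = (y - 4)*(y + 3)*(y^2 + 4*y) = y*(y - 4)*(y + 3)*(y + 4)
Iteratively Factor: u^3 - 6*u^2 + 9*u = (u - 3)*(u^2 - 3*u) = u*(u - 3)*(u - 3)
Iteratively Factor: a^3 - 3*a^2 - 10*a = (a - 5)*(a^2 + 2*a) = a*(a - 5)*(a + 2)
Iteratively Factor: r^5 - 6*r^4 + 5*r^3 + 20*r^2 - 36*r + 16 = (r - 1)*(r^4 - 5*r^3 + 20*r - 16) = (r - 1)^2*(r^3 - 4*r^2 - 4*r + 16) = (r - 4)*(r - 1)^2*(r^2 - 4) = (r - 4)*(r - 2)*(r - 1)^2*(r + 2)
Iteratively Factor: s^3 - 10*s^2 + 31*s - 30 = (s - 5)*(s^2 - 5*s + 6) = (s - 5)*(s - 3)*(s - 2)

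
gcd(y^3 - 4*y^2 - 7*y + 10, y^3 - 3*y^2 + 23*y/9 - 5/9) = y - 1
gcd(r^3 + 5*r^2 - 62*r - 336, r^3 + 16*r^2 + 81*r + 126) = r^2 + 13*r + 42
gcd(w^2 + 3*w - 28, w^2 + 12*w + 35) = w + 7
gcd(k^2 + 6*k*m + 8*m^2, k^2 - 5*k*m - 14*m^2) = k + 2*m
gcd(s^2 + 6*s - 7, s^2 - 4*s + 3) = s - 1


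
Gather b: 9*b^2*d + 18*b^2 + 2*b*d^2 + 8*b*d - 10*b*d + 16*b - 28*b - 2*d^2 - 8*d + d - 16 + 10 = b^2*(9*d + 18) + b*(2*d^2 - 2*d - 12) - 2*d^2 - 7*d - 6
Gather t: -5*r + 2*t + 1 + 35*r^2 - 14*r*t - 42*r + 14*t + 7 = 35*r^2 - 47*r + t*(16 - 14*r) + 8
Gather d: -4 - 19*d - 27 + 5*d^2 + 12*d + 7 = 5*d^2 - 7*d - 24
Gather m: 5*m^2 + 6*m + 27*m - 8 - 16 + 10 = 5*m^2 + 33*m - 14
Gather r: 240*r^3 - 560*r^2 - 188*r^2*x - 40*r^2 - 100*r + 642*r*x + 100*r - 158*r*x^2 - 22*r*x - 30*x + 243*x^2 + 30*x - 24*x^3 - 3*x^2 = 240*r^3 + r^2*(-188*x - 600) + r*(-158*x^2 + 620*x) - 24*x^3 + 240*x^2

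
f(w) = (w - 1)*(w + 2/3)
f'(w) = 2*w - 1/3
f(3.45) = 10.09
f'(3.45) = 6.57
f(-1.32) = 1.52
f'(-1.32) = -2.97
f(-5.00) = 26.00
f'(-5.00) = -10.33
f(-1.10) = 0.91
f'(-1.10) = -2.53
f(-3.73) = 14.49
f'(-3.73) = -7.79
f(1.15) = 0.27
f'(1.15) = 1.97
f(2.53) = 4.89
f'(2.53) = 4.73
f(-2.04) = 4.17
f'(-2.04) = -4.41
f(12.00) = 139.33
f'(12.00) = 23.67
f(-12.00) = 147.33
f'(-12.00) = -24.33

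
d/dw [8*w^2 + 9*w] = 16*w + 9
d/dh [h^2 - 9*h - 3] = 2*h - 9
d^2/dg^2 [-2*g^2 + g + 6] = -4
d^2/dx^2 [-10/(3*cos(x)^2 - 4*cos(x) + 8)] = 10*(-36*sin(x)^4 - 62*sin(x)^2 - 77*cos(x) + 9*cos(3*x) + 82)/(3*sin(x)^2 + 4*cos(x) - 11)^3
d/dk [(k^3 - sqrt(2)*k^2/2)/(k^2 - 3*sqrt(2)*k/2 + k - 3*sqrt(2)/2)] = k*(-k*(2*k - sqrt(2))*(4*k - 3*sqrt(2) + 2) + 2*(3*k - sqrt(2))*(2*k^2 - 3*sqrt(2)*k + 2*k - 3*sqrt(2)))/(2*k^2 - 3*sqrt(2)*k + 2*k - 3*sqrt(2))^2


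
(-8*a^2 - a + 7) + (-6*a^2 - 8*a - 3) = -14*a^2 - 9*a + 4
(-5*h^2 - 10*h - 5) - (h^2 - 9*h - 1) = -6*h^2 - h - 4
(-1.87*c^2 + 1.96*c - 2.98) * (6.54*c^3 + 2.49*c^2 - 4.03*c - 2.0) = -12.2298*c^5 + 8.1621*c^4 - 7.0727*c^3 - 11.579*c^2 + 8.0894*c + 5.96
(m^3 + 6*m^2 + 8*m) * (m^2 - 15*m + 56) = m^5 - 9*m^4 - 26*m^3 + 216*m^2 + 448*m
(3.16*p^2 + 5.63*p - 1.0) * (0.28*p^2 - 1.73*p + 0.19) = 0.8848*p^4 - 3.8904*p^3 - 9.4195*p^2 + 2.7997*p - 0.19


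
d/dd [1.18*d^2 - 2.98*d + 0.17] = 2.36*d - 2.98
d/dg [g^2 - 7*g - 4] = 2*g - 7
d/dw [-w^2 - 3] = -2*w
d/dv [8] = 0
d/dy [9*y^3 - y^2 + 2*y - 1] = 27*y^2 - 2*y + 2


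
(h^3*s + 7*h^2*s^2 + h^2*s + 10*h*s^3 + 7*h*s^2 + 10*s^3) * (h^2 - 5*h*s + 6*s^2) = h^5*s + 2*h^4*s^2 + h^4*s - 19*h^3*s^3 + 2*h^3*s^2 - 8*h^2*s^4 - 19*h^2*s^3 + 60*h*s^5 - 8*h*s^4 + 60*s^5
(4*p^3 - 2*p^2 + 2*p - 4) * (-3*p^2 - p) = -12*p^5 + 2*p^4 - 4*p^3 + 10*p^2 + 4*p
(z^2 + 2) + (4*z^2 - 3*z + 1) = 5*z^2 - 3*z + 3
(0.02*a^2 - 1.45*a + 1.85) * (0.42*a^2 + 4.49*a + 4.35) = 0.0084*a^4 - 0.5192*a^3 - 5.6465*a^2 + 1.999*a + 8.0475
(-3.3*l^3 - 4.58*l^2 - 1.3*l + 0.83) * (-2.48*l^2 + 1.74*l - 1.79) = 8.184*l^5 + 5.6164*l^4 + 1.1618*l^3 + 3.8778*l^2 + 3.7712*l - 1.4857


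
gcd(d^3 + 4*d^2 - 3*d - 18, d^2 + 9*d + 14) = 1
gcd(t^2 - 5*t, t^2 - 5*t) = t^2 - 5*t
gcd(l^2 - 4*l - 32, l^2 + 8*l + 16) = l + 4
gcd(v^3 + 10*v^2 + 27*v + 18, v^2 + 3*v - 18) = v + 6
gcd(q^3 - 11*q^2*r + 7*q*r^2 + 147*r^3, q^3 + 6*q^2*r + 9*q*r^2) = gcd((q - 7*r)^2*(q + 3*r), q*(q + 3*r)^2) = q + 3*r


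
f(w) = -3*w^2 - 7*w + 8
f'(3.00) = -25.00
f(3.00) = -40.00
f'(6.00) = -43.00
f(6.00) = -142.00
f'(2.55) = -22.30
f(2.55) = -29.36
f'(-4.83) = 21.98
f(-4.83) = -28.18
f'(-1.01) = -0.94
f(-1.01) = 12.01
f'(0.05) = -7.30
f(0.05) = 7.64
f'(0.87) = -12.22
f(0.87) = -0.36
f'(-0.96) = -1.24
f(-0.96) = 11.96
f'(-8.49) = 43.94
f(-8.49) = -148.81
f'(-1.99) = 4.94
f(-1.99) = 10.05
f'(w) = -6*w - 7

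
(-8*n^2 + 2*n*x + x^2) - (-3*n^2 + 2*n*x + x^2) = -5*n^2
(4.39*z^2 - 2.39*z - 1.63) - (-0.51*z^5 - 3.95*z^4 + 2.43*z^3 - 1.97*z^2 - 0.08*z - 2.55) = 0.51*z^5 + 3.95*z^4 - 2.43*z^3 + 6.36*z^2 - 2.31*z + 0.92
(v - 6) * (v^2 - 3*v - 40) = v^3 - 9*v^2 - 22*v + 240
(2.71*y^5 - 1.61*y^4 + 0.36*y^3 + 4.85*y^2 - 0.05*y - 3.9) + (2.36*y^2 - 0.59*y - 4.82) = 2.71*y^5 - 1.61*y^4 + 0.36*y^3 + 7.21*y^2 - 0.64*y - 8.72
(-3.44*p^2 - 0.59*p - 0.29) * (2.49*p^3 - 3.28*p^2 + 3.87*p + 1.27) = -8.5656*p^5 + 9.8141*p^4 - 12.0997*p^3 - 5.7009*p^2 - 1.8716*p - 0.3683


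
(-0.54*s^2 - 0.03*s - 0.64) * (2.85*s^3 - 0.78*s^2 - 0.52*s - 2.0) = -1.539*s^5 + 0.3357*s^4 - 1.5198*s^3 + 1.5948*s^2 + 0.3928*s + 1.28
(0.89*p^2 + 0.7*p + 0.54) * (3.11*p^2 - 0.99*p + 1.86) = 2.7679*p^4 + 1.2959*p^3 + 2.6418*p^2 + 0.7674*p + 1.0044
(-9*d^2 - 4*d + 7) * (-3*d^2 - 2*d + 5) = 27*d^4 + 30*d^3 - 58*d^2 - 34*d + 35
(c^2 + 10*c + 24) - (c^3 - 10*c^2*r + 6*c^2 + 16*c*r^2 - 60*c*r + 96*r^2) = -c^3 + 10*c^2*r - 5*c^2 - 16*c*r^2 + 60*c*r + 10*c - 96*r^2 + 24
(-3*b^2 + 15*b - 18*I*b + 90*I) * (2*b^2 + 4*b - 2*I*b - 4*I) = -6*b^4 + 18*b^3 - 30*I*b^3 + 24*b^2 + 90*I*b^2 + 108*b + 300*I*b + 360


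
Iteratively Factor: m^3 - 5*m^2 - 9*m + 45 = (m + 3)*(m^2 - 8*m + 15) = (m - 3)*(m + 3)*(m - 5)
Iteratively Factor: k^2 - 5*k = (k - 5)*(k)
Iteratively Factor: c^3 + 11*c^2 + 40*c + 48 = (c + 4)*(c^2 + 7*c + 12) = (c + 4)^2*(c + 3)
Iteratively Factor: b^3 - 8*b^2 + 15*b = (b - 5)*(b^2 - 3*b) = b*(b - 5)*(b - 3)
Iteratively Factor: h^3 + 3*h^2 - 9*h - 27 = (h + 3)*(h^2 - 9) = (h + 3)^2*(h - 3)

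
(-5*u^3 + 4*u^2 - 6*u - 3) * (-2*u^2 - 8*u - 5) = 10*u^5 + 32*u^4 + 5*u^3 + 34*u^2 + 54*u + 15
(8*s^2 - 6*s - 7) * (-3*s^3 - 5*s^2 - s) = -24*s^5 - 22*s^4 + 43*s^3 + 41*s^2 + 7*s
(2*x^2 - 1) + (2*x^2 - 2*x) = 4*x^2 - 2*x - 1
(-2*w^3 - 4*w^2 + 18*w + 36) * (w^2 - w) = -2*w^5 - 2*w^4 + 22*w^3 + 18*w^2 - 36*w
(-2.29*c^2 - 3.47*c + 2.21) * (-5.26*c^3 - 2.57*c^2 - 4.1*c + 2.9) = 12.0454*c^5 + 24.1375*c^4 + 6.6823*c^3 + 1.9063*c^2 - 19.124*c + 6.409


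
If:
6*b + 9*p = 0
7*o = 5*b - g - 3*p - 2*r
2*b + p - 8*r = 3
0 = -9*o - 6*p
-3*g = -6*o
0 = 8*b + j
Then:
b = -9/32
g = -1/4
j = 9/4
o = -1/8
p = 3/16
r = -27/64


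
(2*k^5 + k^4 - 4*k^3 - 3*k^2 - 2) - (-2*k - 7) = 2*k^5 + k^4 - 4*k^3 - 3*k^2 + 2*k + 5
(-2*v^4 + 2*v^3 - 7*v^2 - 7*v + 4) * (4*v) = -8*v^5 + 8*v^4 - 28*v^3 - 28*v^2 + 16*v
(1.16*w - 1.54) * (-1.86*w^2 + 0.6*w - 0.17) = -2.1576*w^3 + 3.5604*w^2 - 1.1212*w + 0.2618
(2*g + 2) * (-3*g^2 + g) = -6*g^3 - 4*g^2 + 2*g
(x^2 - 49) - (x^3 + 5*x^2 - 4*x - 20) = -x^3 - 4*x^2 + 4*x - 29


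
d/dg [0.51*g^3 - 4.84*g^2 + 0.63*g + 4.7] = 1.53*g^2 - 9.68*g + 0.63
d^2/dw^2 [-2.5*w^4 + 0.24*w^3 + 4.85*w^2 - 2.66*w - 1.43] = -30.0*w^2 + 1.44*w + 9.7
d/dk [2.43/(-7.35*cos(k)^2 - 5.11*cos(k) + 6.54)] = -(35.721*cos(k) + 12.4173)*sin(k)/(7.35*cos(k)^2 + 5.11*cos(k) - 6.54)^2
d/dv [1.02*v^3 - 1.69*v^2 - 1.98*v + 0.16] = 3.06*v^2 - 3.38*v - 1.98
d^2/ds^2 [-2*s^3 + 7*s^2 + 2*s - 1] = 14 - 12*s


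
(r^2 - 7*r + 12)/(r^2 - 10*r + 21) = (r - 4)/(r - 7)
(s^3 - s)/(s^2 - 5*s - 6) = s*(s - 1)/(s - 6)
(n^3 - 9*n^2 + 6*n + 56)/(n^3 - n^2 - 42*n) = (n^2 - 2*n - 8)/(n*(n + 6))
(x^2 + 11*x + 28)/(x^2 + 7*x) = (x + 4)/x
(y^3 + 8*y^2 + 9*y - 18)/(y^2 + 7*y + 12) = (y^2 + 5*y - 6)/(y + 4)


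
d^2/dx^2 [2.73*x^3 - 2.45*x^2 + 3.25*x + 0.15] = 16.38*x - 4.9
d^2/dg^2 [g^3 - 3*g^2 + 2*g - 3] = 6*g - 6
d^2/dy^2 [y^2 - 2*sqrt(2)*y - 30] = 2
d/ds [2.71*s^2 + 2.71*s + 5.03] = 5.42*s + 2.71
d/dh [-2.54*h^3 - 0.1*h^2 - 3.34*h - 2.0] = -7.62*h^2 - 0.2*h - 3.34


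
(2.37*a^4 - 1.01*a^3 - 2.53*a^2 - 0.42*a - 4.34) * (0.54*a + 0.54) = 1.2798*a^5 + 0.7344*a^4 - 1.9116*a^3 - 1.593*a^2 - 2.5704*a - 2.3436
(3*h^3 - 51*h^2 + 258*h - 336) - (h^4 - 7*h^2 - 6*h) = -h^4 + 3*h^3 - 44*h^2 + 264*h - 336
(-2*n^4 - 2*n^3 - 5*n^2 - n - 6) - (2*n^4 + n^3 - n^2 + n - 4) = -4*n^4 - 3*n^3 - 4*n^2 - 2*n - 2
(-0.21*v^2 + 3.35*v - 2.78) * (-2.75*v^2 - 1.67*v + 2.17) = 0.5775*v^4 - 8.8618*v^3 + 1.5948*v^2 + 11.9121*v - 6.0326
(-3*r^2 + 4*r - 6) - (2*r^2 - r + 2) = -5*r^2 + 5*r - 8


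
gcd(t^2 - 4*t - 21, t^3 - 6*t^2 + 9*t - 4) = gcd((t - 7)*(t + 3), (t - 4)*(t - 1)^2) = 1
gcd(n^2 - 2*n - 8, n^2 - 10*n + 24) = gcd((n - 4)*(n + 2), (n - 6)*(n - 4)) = n - 4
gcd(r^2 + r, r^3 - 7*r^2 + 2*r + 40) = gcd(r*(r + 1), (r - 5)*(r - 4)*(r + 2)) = 1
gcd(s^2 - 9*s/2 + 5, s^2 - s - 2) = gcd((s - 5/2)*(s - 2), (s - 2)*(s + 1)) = s - 2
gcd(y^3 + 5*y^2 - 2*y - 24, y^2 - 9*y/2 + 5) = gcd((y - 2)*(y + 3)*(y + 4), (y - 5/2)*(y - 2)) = y - 2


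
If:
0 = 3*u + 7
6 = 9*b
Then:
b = 2/3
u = -7/3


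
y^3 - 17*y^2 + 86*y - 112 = (y - 8)*(y - 7)*(y - 2)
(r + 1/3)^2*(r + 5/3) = r^3 + 7*r^2/3 + 11*r/9 + 5/27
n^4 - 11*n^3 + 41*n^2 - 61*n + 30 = (n - 5)*(n - 3)*(n - 2)*(n - 1)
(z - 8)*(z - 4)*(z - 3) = z^3 - 15*z^2 + 68*z - 96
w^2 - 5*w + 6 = (w - 3)*(w - 2)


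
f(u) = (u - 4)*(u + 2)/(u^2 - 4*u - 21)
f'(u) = (4 - 2*u)*(u - 4)*(u + 2)/(u^2 - 4*u - 21)^2 + (u - 4)/(u^2 - 4*u - 21) + (u + 2)/(u^2 - 4*u - 21)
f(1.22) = 0.37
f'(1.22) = -0.04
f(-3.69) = 1.76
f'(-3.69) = 1.45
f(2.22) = 0.30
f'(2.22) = -0.09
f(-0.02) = 0.38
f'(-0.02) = 0.02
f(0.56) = 0.38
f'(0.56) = -0.01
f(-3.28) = 3.24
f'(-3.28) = 8.90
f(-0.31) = 0.37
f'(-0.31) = 0.05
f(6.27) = -2.77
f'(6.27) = -5.06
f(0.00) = 0.38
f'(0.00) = 0.02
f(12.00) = 1.49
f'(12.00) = -0.10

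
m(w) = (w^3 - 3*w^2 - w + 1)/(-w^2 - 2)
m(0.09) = -0.44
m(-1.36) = 1.48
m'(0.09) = 0.79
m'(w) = 2*w*(w^3 - 3*w^2 - w + 1)/(-w^2 - 2)^2 + (3*w^2 - 6*w - 1)/(-w^2 - 2)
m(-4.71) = 6.84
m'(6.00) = -1.01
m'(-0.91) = -2.15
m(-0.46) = -0.33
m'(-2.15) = -1.87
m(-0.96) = 0.58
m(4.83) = -1.53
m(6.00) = -2.71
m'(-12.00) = -1.03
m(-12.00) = 14.71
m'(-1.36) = -2.25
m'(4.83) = -0.99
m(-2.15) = 3.12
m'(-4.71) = -1.22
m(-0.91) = 0.47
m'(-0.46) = -1.22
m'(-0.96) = -2.20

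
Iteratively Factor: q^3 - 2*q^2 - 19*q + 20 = (q + 4)*(q^2 - 6*q + 5) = (q - 1)*(q + 4)*(q - 5)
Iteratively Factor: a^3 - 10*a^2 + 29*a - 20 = (a - 4)*(a^2 - 6*a + 5) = (a - 5)*(a - 4)*(a - 1)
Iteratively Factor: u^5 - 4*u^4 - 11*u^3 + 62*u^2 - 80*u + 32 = (u - 1)*(u^4 - 3*u^3 - 14*u^2 + 48*u - 32) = (u - 4)*(u - 1)*(u^3 + u^2 - 10*u + 8) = (u - 4)*(u - 1)^2*(u^2 + 2*u - 8) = (u - 4)*(u - 1)^2*(u + 4)*(u - 2)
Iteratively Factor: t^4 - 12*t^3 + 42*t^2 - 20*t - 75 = (t - 5)*(t^3 - 7*t^2 + 7*t + 15) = (t - 5)*(t + 1)*(t^2 - 8*t + 15) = (t - 5)^2*(t + 1)*(t - 3)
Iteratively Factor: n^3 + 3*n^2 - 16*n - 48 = (n - 4)*(n^2 + 7*n + 12) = (n - 4)*(n + 3)*(n + 4)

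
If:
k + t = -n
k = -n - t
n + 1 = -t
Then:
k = 1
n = -t - 1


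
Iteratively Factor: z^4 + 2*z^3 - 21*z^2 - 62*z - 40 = (z + 4)*(z^3 - 2*z^2 - 13*z - 10) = (z + 1)*(z + 4)*(z^2 - 3*z - 10) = (z - 5)*(z + 1)*(z + 4)*(z + 2)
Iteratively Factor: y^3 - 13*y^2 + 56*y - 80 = (y - 4)*(y^2 - 9*y + 20) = (y - 5)*(y - 4)*(y - 4)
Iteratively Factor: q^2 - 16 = (q + 4)*(q - 4)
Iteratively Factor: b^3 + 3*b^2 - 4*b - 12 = (b + 2)*(b^2 + b - 6) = (b + 2)*(b + 3)*(b - 2)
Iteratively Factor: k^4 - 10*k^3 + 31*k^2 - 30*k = (k)*(k^3 - 10*k^2 + 31*k - 30) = k*(k - 2)*(k^2 - 8*k + 15) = k*(k - 5)*(k - 2)*(k - 3)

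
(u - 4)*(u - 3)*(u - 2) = u^3 - 9*u^2 + 26*u - 24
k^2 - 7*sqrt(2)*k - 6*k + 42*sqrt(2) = (k - 6)*(k - 7*sqrt(2))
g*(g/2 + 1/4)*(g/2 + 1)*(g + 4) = g^4/4 + 13*g^3/8 + 11*g^2/4 + g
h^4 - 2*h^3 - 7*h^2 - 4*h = h*(h - 4)*(h + 1)^2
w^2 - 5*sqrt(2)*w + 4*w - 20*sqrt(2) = (w + 4)*(w - 5*sqrt(2))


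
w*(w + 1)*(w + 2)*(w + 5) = w^4 + 8*w^3 + 17*w^2 + 10*w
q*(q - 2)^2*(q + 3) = q^4 - q^3 - 8*q^2 + 12*q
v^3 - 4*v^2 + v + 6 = (v - 3)*(v - 2)*(v + 1)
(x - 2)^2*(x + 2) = x^3 - 2*x^2 - 4*x + 8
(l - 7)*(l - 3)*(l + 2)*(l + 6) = l^4 - 2*l^3 - 47*l^2 + 48*l + 252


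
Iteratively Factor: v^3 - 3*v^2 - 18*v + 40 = (v - 5)*(v^2 + 2*v - 8) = (v - 5)*(v - 2)*(v + 4)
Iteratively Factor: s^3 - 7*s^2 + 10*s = (s - 5)*(s^2 - 2*s) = s*(s - 5)*(s - 2)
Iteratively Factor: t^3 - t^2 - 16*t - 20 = (t - 5)*(t^2 + 4*t + 4) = (t - 5)*(t + 2)*(t + 2)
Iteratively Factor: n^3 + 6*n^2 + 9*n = (n + 3)*(n^2 + 3*n) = n*(n + 3)*(n + 3)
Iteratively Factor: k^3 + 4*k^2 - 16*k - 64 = (k + 4)*(k^2 - 16) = (k + 4)^2*(k - 4)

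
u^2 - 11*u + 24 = (u - 8)*(u - 3)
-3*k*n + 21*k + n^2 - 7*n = (-3*k + n)*(n - 7)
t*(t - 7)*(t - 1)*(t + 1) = t^4 - 7*t^3 - t^2 + 7*t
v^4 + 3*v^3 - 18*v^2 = v^2*(v - 3)*(v + 6)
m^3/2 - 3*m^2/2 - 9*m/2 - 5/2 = (m/2 + 1/2)*(m - 5)*(m + 1)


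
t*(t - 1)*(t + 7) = t^3 + 6*t^2 - 7*t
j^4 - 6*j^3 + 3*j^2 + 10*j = j*(j - 5)*(j - 2)*(j + 1)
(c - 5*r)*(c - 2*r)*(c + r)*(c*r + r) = c^4*r - 6*c^3*r^2 + c^3*r + 3*c^2*r^3 - 6*c^2*r^2 + 10*c*r^4 + 3*c*r^3 + 10*r^4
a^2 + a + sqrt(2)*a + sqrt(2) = (a + 1)*(a + sqrt(2))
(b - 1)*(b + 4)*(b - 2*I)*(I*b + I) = I*b^4 + 2*b^3 + 4*I*b^3 + 8*b^2 - I*b^2 - 2*b - 4*I*b - 8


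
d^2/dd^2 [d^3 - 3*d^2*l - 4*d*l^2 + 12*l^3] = 6*d - 6*l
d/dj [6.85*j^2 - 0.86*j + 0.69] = 13.7*j - 0.86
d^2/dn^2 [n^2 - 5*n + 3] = 2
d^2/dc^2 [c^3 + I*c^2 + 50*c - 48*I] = 6*c + 2*I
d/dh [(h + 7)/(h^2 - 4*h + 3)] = (h^2 - 4*h - 2*(h - 2)*(h + 7) + 3)/(h^2 - 4*h + 3)^2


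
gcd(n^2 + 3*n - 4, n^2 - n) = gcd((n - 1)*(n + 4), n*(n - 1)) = n - 1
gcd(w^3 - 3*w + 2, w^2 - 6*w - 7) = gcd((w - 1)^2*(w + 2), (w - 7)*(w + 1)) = 1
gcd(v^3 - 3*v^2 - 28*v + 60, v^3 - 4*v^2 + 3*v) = 1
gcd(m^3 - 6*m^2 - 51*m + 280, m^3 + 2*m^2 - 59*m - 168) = m^2 - m - 56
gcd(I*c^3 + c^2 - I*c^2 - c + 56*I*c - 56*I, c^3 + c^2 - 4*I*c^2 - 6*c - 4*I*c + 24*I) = 1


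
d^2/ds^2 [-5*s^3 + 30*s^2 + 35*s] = 60 - 30*s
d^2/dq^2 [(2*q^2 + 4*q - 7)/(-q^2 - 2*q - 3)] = 26*(3*q^2 + 6*q + 1)/(q^6 + 6*q^5 + 21*q^4 + 44*q^3 + 63*q^2 + 54*q + 27)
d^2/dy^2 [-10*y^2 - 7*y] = -20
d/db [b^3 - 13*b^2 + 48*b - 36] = 3*b^2 - 26*b + 48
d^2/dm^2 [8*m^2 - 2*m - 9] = 16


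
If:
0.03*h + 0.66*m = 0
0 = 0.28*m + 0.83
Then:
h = 65.21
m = -2.96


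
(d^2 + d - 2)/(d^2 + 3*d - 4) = (d + 2)/(d + 4)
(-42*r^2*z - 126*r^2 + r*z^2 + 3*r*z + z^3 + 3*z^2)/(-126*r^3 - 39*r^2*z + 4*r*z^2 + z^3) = (z + 3)/(3*r + z)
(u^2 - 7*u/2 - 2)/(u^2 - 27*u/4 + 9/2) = 2*(2*u^2 - 7*u - 4)/(4*u^2 - 27*u + 18)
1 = 1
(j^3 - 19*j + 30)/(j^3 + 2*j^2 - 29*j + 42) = (j + 5)/(j + 7)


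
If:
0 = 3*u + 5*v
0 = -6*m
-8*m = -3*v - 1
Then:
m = 0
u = 5/9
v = -1/3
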